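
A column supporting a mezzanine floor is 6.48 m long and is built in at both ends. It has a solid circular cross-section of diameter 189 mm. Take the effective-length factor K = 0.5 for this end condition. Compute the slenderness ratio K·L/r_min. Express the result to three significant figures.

λ ≈ 68.6

For a solid circle r = d/4 = 189/4 = 47.25 mm
L_e = K·L = 0.5 × 6.48 m = 3.240 m = 3240.0 mm
λ = L_e / r_min = 3240.0 / 47.25 = 68.6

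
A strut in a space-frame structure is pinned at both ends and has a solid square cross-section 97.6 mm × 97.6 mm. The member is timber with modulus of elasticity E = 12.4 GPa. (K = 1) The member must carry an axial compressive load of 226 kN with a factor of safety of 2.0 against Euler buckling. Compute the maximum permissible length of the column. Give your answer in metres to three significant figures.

I = a⁴/12 = 97.6⁴/12 = 7.562×10^6 mm⁴
I = 7.562×10^-6 m⁴
Required critical load P_cr = n·P = 2.0 × 226 = 452.0 kN = 4.520×10^5 N
From P_cr = π²EI/(K·L)²:  L = (1/K)·√(π²EI/P_cr) = (1/1)·√(π²×1.24×10^10×7.562×10^-6/4.520×10^5)
L = 1.43 m

L_max ≈ 1.43 m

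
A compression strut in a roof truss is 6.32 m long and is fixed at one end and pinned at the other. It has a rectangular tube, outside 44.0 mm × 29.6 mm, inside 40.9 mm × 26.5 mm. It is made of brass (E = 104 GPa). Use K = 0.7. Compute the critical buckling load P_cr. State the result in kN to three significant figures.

P_cr ≈ 1.66 kN

Weak-axis I_min = (h_o·b_o³ − h_i·b_i³)/12 with b_o = 29.6, b_i = 26.50 mm (shorter outer/inner sides).
I_min = (44.0×29.6³ − 40.90×26.50³)/12 = 3.166×10^4 mm⁴
I = 3.166×10^4 mm⁴ = 3.166×10^-8 m⁴
Effective length L_e = K·L = 0.7 × 6.32 = 4.424 m
P_cr = π²EI / L_e² = π² × 104×10⁹ × 3.166×10^-8 / 4.424² = 1.661×10^3 N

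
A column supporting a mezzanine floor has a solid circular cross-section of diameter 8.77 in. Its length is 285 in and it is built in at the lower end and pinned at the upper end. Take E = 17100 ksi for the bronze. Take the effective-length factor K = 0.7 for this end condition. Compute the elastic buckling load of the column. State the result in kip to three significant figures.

P_cr ≈ 1230 kip

I = πd⁴/64 = π×8.77⁴/64 = 290.4 in⁴
Effective length L_e = K·L = 0.7 × 285 = 199.5 in
P_cr = π²EI / L_e² = π² × 17100×10³ × 290.4 / 199.5² = 1.231×10^6 lb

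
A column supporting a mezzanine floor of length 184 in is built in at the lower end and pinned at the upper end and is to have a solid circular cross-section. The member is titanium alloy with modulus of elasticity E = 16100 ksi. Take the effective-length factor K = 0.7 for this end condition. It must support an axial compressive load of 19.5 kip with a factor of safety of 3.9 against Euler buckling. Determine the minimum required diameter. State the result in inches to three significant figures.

Required P_cr = n·P = 3.9 × 19.5 = 76.05 kip
L_e = K·L = 0.7 × 184 = 128.8 in
Required I = P_cr·L_e²/(π²E) = 7.605×10^4 × 128.8² / (π² × 1.61×10^7) = 7.940 in⁴
Solid circle: I = πd⁴/64  ⇒  d = (64I/π)^(1/4) = (64×7.940/π)^(1/4) = 3.57 in

d ≈ 3.57 in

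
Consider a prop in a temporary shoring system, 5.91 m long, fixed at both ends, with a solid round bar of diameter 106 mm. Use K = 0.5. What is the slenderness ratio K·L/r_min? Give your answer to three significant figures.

λ ≈ 112

I = πd⁴/64 = π×106⁴/64 = 6.197×10^6 mm⁴
A = 8.825×10^3 mm²;  r_min = √(I/A) = √(6.197×10^6/8.825×10^3) = 26.50 mm
L_e = K·L = 0.5 × 5.91 m = 2.955 m = 2955.0 mm
λ = L_e / r_min = 2955.0 / 26.50 = 112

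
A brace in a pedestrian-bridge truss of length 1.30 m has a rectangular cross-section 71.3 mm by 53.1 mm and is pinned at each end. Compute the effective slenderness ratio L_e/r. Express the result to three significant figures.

λ ≈ 84.8

Buckling occurs about the weak axis: I_min = h·b³/12 with b = 53.1 mm (the shorter side).
I_min = 71.3×53.1³/12 = 8.896×10^5 mm⁴
A = 3.786×10^3 mm²;  r_min = √(I/A) = √(8.896×10^5/3.786×10^3) = 15.33 mm
L_e = K·L = 1 × 1.30 m = 1.300 m = 1300.0 mm
λ = L_e / r_min = 1300.0 / 15.33 = 84.8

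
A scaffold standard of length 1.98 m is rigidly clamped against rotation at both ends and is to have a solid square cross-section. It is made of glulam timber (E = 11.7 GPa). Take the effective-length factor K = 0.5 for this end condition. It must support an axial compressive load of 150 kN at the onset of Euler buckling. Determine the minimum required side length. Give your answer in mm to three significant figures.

a ≈ 62.5 mm

L_e = K·L = 0.5 × 1.98 = 0.9900 m
Required I = P_cr·L_e²/(π²E) = 1.500×10^5 × 0.9900² / (π² × 1.17×10^10) = 1.273×10^-6 m⁴
I_req = 1.273×10^6 mm⁴
Solid square: I = a⁴/12  ⇒  a = (12I)^(1/4) = (12×1.273×10^6)^(1/4) = 62.5 mm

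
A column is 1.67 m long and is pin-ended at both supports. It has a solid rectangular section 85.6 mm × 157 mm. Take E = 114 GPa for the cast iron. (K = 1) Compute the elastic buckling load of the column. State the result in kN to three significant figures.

Buckling occurs about the weak axis: I_min = h·b³/12 with b = 85.6 mm (the shorter side).
I_min = 157×85.6³/12 = 8.206×10^6 mm⁴
I = 8.206×10^6 mm⁴ = 8.206×10^-6 m⁴
Effective length L_e = K·L = 1 × 1.67 = 1.670 m
P_cr = π²EI / L_e² = π² × 114×10⁹ × 8.206×10^-6 / 1.670² = 3.311×10^6 N

P_cr ≈ 3310 kN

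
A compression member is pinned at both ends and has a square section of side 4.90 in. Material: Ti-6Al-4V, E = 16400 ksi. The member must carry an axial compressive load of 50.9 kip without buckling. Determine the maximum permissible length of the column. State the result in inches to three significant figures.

L_max ≈ 391 in

I = a⁴/12 = 4.90⁴/12 = 48.04 in⁴
At the buckling limit P_cr = P = 5.090×10^4 lb
From P_cr = π²EI/(K·L)²:  L = (1/K)·√(π²EI/P_cr) = (1/1)·√(π²×1.64×10^7×48.04/5.090×10^4)
L = 391 in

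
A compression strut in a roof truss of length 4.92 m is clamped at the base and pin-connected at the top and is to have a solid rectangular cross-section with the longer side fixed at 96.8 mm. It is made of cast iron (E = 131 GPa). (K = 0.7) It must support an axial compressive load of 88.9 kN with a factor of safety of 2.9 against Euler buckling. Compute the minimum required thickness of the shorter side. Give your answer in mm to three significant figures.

Required P_cr = n·P = 2.9 × 88.9 = 257.8 kN
L_e = K·L = 0.7 × 4.92 = 3.444 m
Required I = P_cr·L_e²/(π²E) = 2.578×10^5 × 3.444² / (π² × 1.31×10^11) = 2.365×10^-6 m⁴
I_req = 2.365×10^6 mm⁴
Rectangle, weak axis: I_min = h·b³/12 with h = 96.8 mm fixed  ⇒  b = (12I/h)^(1/3) = 66.4 mm

b ≈ 66.4 mm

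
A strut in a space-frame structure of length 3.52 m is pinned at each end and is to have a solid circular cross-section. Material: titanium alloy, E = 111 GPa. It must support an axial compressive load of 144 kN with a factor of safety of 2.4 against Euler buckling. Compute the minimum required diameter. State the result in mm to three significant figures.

Required P_cr = n·P = 2.4 × 144 = 345.6 kN
L_e = K·L = 1 × 3.52 = 3.520 m
Required I = P_cr·L_e²/(π²E) = 3.456×10^5 × 3.520² / (π² × 1.11×10^11) = 3.909×10^-6 m⁴
I_req = 3.909×10^6 mm⁴
Solid circle: I = πd⁴/64  ⇒  d = (64I/π)^(1/4) = (64×3.909×10^6/π)^(1/4) = 94.5 mm

d ≈ 94.5 mm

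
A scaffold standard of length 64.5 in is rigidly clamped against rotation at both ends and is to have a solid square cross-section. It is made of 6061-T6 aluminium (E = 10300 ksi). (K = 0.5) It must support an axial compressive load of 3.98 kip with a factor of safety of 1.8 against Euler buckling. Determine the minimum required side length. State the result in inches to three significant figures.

Required P_cr = n·P = 1.8 × 3.98 = 7.164 kip
L_e = K·L = 0.5 × 64.5 = 32.25 in
Required I = P_cr·L_e²/(π²E) = 7.164×10^3 × 32.25² / (π² × 1.03×10^7) = 7.330×10^-2 in⁴
Solid square: I = a⁴/12  ⇒  a = (12I)^(1/4) = (12×7.330×10^-2)^(1/4) = 0.968 in

a ≈ 0.968 in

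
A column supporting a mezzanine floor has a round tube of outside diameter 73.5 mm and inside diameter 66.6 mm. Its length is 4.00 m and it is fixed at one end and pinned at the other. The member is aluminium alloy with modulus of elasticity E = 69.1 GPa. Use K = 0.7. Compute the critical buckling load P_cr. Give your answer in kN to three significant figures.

P_cr ≈ 40.6 kN

d_o = 73.5 mm, d_i = 66.6 mm
I = π(d_o⁴ − d_i⁴)/64 = π(73.5⁴ − 66.60⁴)/64 = 4.668×10^5 mm⁴
I = 4.668×10^5 mm⁴ = 4.668×10^-7 m⁴
Effective length L_e = K·L = 0.7 × 4.00 = 2.800 m
P_cr = π²EI / L_e² = π² × 69.1×10⁹ × 4.668×10^-7 / 2.800² = 4.061×10^4 N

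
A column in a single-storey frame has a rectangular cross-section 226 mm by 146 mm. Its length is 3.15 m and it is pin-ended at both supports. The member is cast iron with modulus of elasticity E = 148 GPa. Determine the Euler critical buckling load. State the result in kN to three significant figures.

Buckling occurs about the weak axis: I_min = h·b³/12 with b = 146 mm (the shorter side).
I_min = 226×146³/12 = 5.861×10^7 mm⁴
I = 5.861×10^7 mm⁴ = 5.861×10^-5 m⁴
Effective length L_e = K·L = 1 × 3.15 = 3.150 m
P_cr = π²EI / L_e² = π² × 148×10⁹ × 5.861×10^-5 / 3.150² = 8.628×10^6 N

P_cr ≈ 8630 kN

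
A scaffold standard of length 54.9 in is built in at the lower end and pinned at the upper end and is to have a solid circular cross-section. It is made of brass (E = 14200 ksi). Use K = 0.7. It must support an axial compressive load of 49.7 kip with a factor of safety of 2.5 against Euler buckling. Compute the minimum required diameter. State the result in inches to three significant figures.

Required P_cr = n·P = 2.5 × 49.7 = 124.2 kip
L_e = K·L = 0.7 × 54.9 = 38.43 in
Required I = P_cr·L_e²/(π²E) = 1.242×10^5 × 38.43² / (π² × 1.42×10^7) = 1.309 in⁴
Solid circle: I = πd⁴/64  ⇒  d = (64I/π)^(1/4) = (64×1.309/π)^(1/4) = 2.27 in

d ≈ 2.27 in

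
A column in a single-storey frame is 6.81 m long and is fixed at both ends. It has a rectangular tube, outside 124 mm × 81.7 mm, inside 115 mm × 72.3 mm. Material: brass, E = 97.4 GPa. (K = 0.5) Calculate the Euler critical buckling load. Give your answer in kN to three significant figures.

Weak-axis I_min = (h_o·b_o³ − h_i·b_i³)/12 with b_o = 81.7, b_i = 72.30 mm (shorter outer/inner sides).
I_min = (124×81.7³ − 115.0×72.30³)/12 = 2.013×10^6 mm⁴
I = 2.013×10^6 mm⁴ = 2.013×10^-6 m⁴
Effective length L_e = K·L = 0.5 × 6.81 = 3.405 m
P_cr = π²EI / L_e² = π² × 97.4×10⁹ × 2.013×10^-6 / 3.405² = 1.669×10^5 N

P_cr ≈ 167 kN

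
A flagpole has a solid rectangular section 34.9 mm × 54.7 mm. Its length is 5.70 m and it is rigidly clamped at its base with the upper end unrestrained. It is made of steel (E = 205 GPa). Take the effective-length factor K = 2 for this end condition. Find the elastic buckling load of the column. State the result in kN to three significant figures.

P_cr ≈ 3.02 kN

Buckling occurs about the weak axis: I_min = h·b³/12 with b = 34.9 mm (the shorter side).
I_min = 54.7×34.9³/12 = 1.938×10^5 mm⁴
I = 1.938×10^5 mm⁴ = 1.938×10^-7 m⁴
Effective length L_e = K·L = 2 × 5.70 = 11.40 m
P_cr = π²EI / L_e² = π² × 205×10⁹ × 1.938×10^-7 / 11.40² = 3.017×10^3 N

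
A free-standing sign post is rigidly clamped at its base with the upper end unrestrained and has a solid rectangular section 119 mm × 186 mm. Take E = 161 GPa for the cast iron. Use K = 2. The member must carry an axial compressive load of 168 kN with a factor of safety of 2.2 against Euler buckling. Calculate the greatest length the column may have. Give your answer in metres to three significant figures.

L_max ≈ 5.30 m

Buckling occurs about the weak axis: I_min = h·b³/12 with b = 119 mm (the shorter side).
I_min = 186×119³/12 = 2.612×10^7 mm⁴
I = 2.612×10^-5 m⁴
Required critical load P_cr = n·P = 2.2 × 168 = 369.6 kN = 3.696×10^5 N
From P_cr = π²EI/(K·L)²:  L = (1/K)·√(π²EI/P_cr) = (1/2)·√(π²×1.61×10^11×2.612×10^-5/3.696×10^5)
L = 5.30 m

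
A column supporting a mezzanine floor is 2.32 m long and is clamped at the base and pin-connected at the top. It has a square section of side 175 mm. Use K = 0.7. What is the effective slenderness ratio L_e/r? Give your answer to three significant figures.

For a square r = a/√12 = 175/√12 = 50.52 mm
L_e = K·L = 0.7 × 2.32 m = 1.624 m = 1624.0 mm
λ = L_e / r_min = 1624.0 / 50.52 = 32.1

λ ≈ 32.1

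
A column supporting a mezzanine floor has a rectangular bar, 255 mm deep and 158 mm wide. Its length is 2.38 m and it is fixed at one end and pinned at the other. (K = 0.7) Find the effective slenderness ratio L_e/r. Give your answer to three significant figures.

λ ≈ 36.5

For a rectangle r_min = b/√12 = 158/√12 = 45.61 mm
L_e = K·L = 0.7 × 2.38 m = 1.666 m = 1666.0 mm
λ = L_e / r_min = 1666.0 / 45.61 = 36.5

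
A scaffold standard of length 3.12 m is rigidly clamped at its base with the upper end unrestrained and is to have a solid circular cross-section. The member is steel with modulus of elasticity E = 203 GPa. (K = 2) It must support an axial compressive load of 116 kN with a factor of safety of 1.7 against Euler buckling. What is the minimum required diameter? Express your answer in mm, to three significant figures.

Required P_cr = n·P = 1.7 × 116 = 197.2 kN
L_e = K·L = 2 × 3.12 = 6.240 m
Required I = P_cr·L_e²/(π²E) = 1.972×10^5 × 6.240² / (π² × 2.03×10^11) = 3.832×10^-6 m⁴
I_req = 3.832×10^6 mm⁴
Solid circle: I = πd⁴/64  ⇒  d = (64I/π)^(1/4) = (64×3.832×10^6/π)^(1/4) = 94.0 mm

d ≈ 94.0 mm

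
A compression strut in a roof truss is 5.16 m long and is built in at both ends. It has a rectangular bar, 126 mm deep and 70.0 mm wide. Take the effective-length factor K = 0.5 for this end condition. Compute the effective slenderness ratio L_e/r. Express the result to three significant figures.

For a rectangle r_min = b/√12 = 70.0/√12 = 20.21 mm
L_e = K·L = 0.5 × 5.16 m = 2.580 m = 2580.0 mm
λ = L_e / r_min = 2580.0 / 20.21 = 128

λ ≈ 128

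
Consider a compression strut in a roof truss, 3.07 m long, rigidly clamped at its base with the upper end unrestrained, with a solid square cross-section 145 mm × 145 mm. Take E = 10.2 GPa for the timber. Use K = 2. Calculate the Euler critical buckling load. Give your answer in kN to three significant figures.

P_cr ≈ 98.4 kN

I = a⁴/12 = 145⁴/12 = 3.684×10^7 mm⁴
I = 3.684×10^7 mm⁴ = 3.684×10^-5 m⁴
Effective length L_e = K·L = 2 × 3.07 = 6.140 m
P_cr = π²EI / L_e² = π² × 10.2×10⁹ × 3.684×10^-5 / 6.140² = 9.837×10^4 N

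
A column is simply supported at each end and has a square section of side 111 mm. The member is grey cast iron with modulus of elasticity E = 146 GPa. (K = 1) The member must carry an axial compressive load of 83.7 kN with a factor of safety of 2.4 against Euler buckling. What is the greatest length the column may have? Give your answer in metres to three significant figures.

L_max ≈ 9.53 m

I = a⁴/12 = 111⁴/12 = 1.265×10^7 mm⁴
I = 1.265×10^-5 m⁴
Required critical load P_cr = n·P = 2.4 × 83.7 = 200.9 kN = 2.009×10^5 N
From P_cr = π²EI/(K·L)²:  L = (1/K)·√(π²EI/P_cr) = (1/1)·√(π²×1.46×10^11×1.265×10^-5/2.009×10^5)
L = 9.53 m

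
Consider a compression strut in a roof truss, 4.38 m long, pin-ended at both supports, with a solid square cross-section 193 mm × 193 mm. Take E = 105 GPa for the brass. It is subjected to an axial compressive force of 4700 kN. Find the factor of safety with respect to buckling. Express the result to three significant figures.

n ≈ 1.33

I = a⁴/12 = 193⁴/12 = 1.156×10^8 mm⁴
I = 1.156×10^8 mm⁴ = 1.156×10^-4 m⁴
Effective length L_e = K·L = 1 × 4.38 = 4.380 m
P_cr = π²EI / L_e² = π² × 105×10⁹ × 1.156×10^-4 / 4.380² = 6.246×10^6 N
Factor of safety n = P_cr / P = 6245.8 / 4700 = 1.33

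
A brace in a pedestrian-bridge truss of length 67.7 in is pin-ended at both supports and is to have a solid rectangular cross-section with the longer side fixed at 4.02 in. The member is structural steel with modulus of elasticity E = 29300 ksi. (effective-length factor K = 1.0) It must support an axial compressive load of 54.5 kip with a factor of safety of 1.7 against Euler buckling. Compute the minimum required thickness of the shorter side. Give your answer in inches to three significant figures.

Required P_cr = n·P = 1.7 × 54.5 = 92.65 kip
L_e = K·L = 1 × 67.7 = 67.70 in
Required I = P_cr·L_e²/(π²E) = 9.265×10^4 × 67.70² / (π² × 2.93×10^7) = 1.468 in⁴
Rectangle, weak axis: I_min = h·b³/12 with h = 4.02 in fixed  ⇒  b = (12I/h)^(1/3) = 1.64 in

b ≈ 1.64 in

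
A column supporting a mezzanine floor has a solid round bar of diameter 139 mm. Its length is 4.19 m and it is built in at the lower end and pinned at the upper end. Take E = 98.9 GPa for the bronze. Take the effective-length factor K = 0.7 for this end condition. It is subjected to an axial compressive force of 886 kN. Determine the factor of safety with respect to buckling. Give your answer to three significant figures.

n ≈ 2.35

I = πd⁴/64 = π×139⁴/64 = 1.832×10^7 mm⁴
I = 1.832×10^7 mm⁴ = 1.832×10^-5 m⁴
Effective length L_e = K·L = 0.7 × 4.19 = 2.933 m
P_cr = π²EI / L_e² = π² × 98.9×10⁹ × 1.832×10^-5 / 2.933² = 2.079×10^6 N
Factor of safety n = P_cr / P = 2079.2 / 886 = 2.35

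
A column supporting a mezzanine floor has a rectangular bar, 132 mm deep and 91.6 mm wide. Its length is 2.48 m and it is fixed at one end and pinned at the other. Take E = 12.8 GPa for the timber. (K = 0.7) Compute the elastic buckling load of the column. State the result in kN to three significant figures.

Buckling occurs about the weak axis: I_min = h·b³/12 with b = 91.6 mm (the shorter side).
I_min = 132×91.6³/12 = 8.454×10^6 mm⁴
I = 8.454×10^6 mm⁴ = 8.454×10^-6 m⁴
Effective length L_e = K·L = 0.7 × 2.48 = 1.736 m
P_cr = π²EI / L_e² = π² × 12.8×10⁹ × 8.454×10^-6 / 1.736² = 3.544×10^5 N

P_cr ≈ 354 kN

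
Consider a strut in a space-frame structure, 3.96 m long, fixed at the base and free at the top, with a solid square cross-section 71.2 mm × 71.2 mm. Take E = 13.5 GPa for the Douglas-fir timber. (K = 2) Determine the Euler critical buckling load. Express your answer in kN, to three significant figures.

I = a⁴/12 = 71.2⁴/12 = 2.142×10^6 mm⁴
I = 2.142×10^6 mm⁴ = 2.142×10^-6 m⁴
Effective length L_e = K·L = 2 × 3.96 = 7.920 m
P_cr = π²EI / L_e² = π² × 13.5×10⁹ × 2.142×10^-6 / 7.920² = 4.549×10^3 N

P_cr ≈ 4.55 kN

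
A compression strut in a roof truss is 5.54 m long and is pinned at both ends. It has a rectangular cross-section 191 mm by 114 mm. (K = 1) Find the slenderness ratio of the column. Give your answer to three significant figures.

λ ≈ 168

For a rectangle r_min = b/√12 = 114/√12 = 32.91 mm
L_e = K·L = 1 × 5.54 m = 5.540 m = 5540.0 mm
λ = L_e / r_min = 5540.0 / 32.91 = 168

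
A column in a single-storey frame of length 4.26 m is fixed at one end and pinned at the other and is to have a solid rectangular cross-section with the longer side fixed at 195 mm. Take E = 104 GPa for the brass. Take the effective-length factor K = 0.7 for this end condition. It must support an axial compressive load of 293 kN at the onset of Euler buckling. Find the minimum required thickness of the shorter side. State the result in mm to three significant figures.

L_e = K·L = 0.7 × 4.26 = 2.982 m
Required I = P_cr·L_e²/(π²E) = 2.930×10^5 × 2.982² / (π² × 1.04×10^11) = 2.538×10^-6 m⁴
I_req = 2.538×10^6 mm⁴
Rectangle, weak axis: I_min = h·b³/12 with h = 195 mm fixed  ⇒  b = (12I/h)^(1/3) = 53.9 mm

b ≈ 53.9 mm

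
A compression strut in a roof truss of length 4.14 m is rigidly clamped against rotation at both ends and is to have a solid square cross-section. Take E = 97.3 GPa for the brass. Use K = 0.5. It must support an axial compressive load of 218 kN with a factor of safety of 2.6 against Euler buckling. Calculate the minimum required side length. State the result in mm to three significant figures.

a ≈ 74.2 mm

Required P_cr = n·P = 2.6 × 218 = 566.8 kN
L_e = K·L = 0.5 × 4.14 = 2.070 m
Required I = P_cr·L_e²/(π²E) = 5.668×10^5 × 2.070² / (π² × 9.73×10^10) = 2.529×10^-6 m⁴
I_req = 2.529×10^6 mm⁴
Solid square: I = a⁴/12  ⇒  a = (12I)^(1/4) = (12×2.529×10^6)^(1/4) = 74.2 mm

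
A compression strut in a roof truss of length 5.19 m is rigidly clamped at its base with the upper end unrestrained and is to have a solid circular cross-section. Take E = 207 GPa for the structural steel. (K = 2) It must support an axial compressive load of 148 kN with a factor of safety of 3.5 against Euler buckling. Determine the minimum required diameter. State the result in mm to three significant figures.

d ≈ 154 mm

Required P_cr = n·P = 3.5 × 148 = 518.0 kN
L_e = K·L = 2 × 5.19 = 10.38 m
Required I = P_cr·L_e²/(π²E) = 5.180×10^5 × 10.38² / (π² × 2.07×10^11) = 2.732×10^-5 m⁴
I_req = 2.732×10^7 mm⁴
Solid circle: I = πd⁴/64  ⇒  d = (64I/π)^(1/4) = (64×2.732×10^7/π)^(1/4) = 154 mm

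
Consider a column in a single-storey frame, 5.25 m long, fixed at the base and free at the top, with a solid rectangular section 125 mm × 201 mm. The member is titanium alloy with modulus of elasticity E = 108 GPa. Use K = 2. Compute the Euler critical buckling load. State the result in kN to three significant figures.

Buckling occurs about the weak axis: I_min = h·b³/12 with b = 125 mm (the shorter side).
I_min = 201×125³/12 = 3.271×10^7 mm⁴
I = 3.271×10^7 mm⁴ = 3.271×10^-5 m⁴
Effective length L_e = K·L = 2 × 5.25 = 10.50 m
P_cr = π²EI / L_e² = π² × 108×10⁹ × 3.271×10^-5 / 10.50² = 3.163×10^5 N

P_cr ≈ 316 kN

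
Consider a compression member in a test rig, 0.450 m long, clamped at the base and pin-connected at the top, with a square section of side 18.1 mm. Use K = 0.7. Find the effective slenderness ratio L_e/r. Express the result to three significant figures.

I = a⁴/12 = 18.1⁴/12 = 8.944×10^3 mm⁴
A = 327.6 mm²;  r_min = √(I/A) = √(8.944×10^3/327.6) = 5.225 mm
L_e = K·L = 0.7 × 0.450 m = 0.3150 m = 315.00 mm
λ = L_e / r_min = 315.00 / 5.225 = 60.3

λ ≈ 60.3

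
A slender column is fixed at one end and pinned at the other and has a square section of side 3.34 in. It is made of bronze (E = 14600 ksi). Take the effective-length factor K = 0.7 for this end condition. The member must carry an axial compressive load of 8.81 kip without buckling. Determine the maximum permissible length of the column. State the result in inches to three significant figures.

I = a⁴/12 = 3.34⁴/12 = 10.37 in⁴
At the buckling limit P_cr = P = 8.810×10^3 lb
From P_cr = π²EI/(K·L)²:  L = (1/K)·√(π²EI/P_cr) = (1/0.7)·√(π²×1.46×10^7×10.37/8.810×10^3)
L = 588 in

L_max ≈ 588 in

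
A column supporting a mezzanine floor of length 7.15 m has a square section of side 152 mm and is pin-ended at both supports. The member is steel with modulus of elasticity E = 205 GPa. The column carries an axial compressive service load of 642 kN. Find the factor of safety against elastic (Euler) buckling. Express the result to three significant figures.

I = a⁴/12 = 152⁴/12 = 4.448×10^7 mm⁴
I = 4.448×10^7 mm⁴ = 4.448×10^-5 m⁴
Effective length L_e = K·L = 1 × 7.15 = 7.150 m
P_cr = π²EI / L_e² = π² × 205×10⁹ × 4.448×10^-5 / 7.150² = 1.760×10^6 N
Factor of safety n = P_cr / P = 1760.5 / 642 = 2.74

n ≈ 2.74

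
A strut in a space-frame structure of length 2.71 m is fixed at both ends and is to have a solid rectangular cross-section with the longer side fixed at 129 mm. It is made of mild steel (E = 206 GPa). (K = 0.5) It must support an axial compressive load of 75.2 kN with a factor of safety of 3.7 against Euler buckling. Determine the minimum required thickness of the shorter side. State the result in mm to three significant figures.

Required P_cr = n·P = 3.7 × 75.2 = 278.2 kN
L_e = K·L = 0.5 × 2.71 = 1.355 m
Required I = P_cr·L_e²/(π²E) = 2.782×10^5 × 1.355² / (π² × 2.06×10^11) = 2.513×10^-7 m⁴
I_req = 2.513×10^5 mm⁴
Rectangle, weak axis: I_min = h·b³/12 with h = 129 mm fixed  ⇒  b = (12I/h)^(1/3) = 28.6 mm

b ≈ 28.6 mm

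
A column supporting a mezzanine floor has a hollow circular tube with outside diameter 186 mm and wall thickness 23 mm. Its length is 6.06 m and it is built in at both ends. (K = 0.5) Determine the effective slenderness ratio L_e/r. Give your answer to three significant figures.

λ ≈ 52.1

Inner diameter d_i = 186 − 2×23 = 140.0 mm
I = π(d_o⁴ − d_i⁴)/64 = π(186⁴ − 140.0⁴)/64 = 3.989×10^7 mm⁴
A = 1.178×10^4 mm²;  r_min = √(I/A) = √(3.989×10^7/1.178×10^4) = 58.20 mm
L_e = K·L = 0.5 × 6.06 m = 3.030 m = 3030.0 mm
λ = L_e / r_min = 3030.0 / 58.20 = 52.1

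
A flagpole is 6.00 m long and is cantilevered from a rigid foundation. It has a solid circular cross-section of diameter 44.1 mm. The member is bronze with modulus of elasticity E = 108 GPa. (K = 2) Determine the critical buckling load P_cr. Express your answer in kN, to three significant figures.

P_cr ≈ 1.37 kN

I = πd⁴/64 = π×44.1⁴/64 = 1.857×10^5 mm⁴
I = 1.857×10^5 mm⁴ = 1.857×10^-7 m⁴
Effective length L_e = K·L = 2 × 6.00 = 12.00 m
P_cr = π²EI / L_e² = π² × 108×10⁹ × 1.857×10^-7 / 12.00² = 1.374×10^3 N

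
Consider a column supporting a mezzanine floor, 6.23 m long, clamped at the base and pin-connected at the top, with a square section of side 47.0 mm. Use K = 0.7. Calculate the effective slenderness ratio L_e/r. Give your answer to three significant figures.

λ ≈ 321

I = a⁴/12 = 47.0⁴/12 = 4.066×10^5 mm⁴
A = 2.209×10^3 mm²;  r_min = √(I/A) = √(4.066×10^5/2.209×10^3) = 13.57 mm
L_e = K·L = 0.7 × 6.23 m = 4.361 m = 4361.0 mm
λ = L_e / r_min = 4361.0 / 13.57 = 321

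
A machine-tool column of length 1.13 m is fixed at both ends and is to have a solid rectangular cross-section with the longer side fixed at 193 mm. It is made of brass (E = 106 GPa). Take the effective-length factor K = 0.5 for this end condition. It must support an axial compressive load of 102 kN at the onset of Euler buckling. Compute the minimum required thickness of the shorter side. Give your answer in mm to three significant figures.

L_e = K·L = 0.5 × 1.13 = 0.5650 m
Required I = P_cr·L_e²/(π²E) = 1.020×10^5 × 0.5650² / (π² × 1.06×10^11) = 3.112×10^-8 m⁴
I_req = 3.112×10^4 mm⁴
Rectangle, weak axis: I_min = h·b³/12 with h = 193 mm fixed  ⇒  b = (12I/h)^(1/3) = 12.5 mm

b ≈ 12.5 mm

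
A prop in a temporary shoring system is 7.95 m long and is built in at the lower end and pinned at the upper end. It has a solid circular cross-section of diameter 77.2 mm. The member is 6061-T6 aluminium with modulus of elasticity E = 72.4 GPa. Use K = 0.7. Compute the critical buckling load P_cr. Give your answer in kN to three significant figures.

I = πd⁴/64 = π×77.2⁴/64 = 1.744×10^6 mm⁴
I = 1.744×10^6 mm⁴ = 1.744×10^-6 m⁴
Effective length L_e = K·L = 0.7 × 7.95 = 5.565 m
P_cr = π²EI / L_e² = π² × 72.4×10⁹ × 1.744×10^-6 / 5.565² = 4.023×10^4 N

P_cr ≈ 40.2 kN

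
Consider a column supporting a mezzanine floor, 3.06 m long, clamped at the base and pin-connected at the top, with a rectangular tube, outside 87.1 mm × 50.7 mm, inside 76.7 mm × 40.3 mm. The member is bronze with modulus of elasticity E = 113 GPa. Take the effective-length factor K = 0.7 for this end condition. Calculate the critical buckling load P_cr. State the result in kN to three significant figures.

P_cr ≈ 128 kN

Weak-axis I_min = (h_o·b_o³ − h_i·b_i³)/12 with b_o = 50.7, b_i = 40.30 mm (shorter outer/inner sides).
I_min = (87.1×50.7³ − 76.70×40.30³)/12 = 5.276×10^5 mm⁴
I = 5.276×10^5 mm⁴ = 5.276×10^-7 m⁴
Effective length L_e = K·L = 0.7 × 3.06 = 2.142 m
P_cr = π²EI / L_e² = π² × 113×10⁹ × 5.276×10^-7 / 2.142² = 1.282×10^5 N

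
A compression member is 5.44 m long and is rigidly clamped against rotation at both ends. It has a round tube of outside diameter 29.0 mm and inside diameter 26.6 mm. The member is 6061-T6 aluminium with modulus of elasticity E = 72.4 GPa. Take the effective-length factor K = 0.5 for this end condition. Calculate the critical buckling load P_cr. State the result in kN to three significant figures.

P_cr ≈ 0.980 kN

d_o = 29.0 mm, d_i = 26.6 mm
I = π(d_o⁴ − d_i⁴)/64 = π(29.0⁴ − 26.60⁴)/64 = 1.014×10^4 mm⁴
I = 1.014×10^4 mm⁴ = 1.014×10^-8 m⁴
Effective length L_e = K·L = 0.5 × 5.44 = 2.720 m
P_cr = π²EI / L_e² = π² × 72.4×10⁹ × 1.014×10^-8 / 2.720² = 979.7 N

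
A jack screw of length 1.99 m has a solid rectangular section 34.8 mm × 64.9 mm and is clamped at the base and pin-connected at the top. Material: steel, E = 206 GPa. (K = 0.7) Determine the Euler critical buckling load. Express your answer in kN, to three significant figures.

Buckling occurs about the weak axis: I_min = h·b³/12 with b = 34.8 mm (the shorter side).
I_min = 64.9×34.8³/12 = 2.279×10^5 mm⁴
I = 2.279×10^5 mm⁴ = 2.279×10^-7 m⁴
Effective length L_e = K·L = 0.7 × 1.99 = 1.393 m
P_cr = π²EI / L_e² = π² × 206×10⁹ × 2.279×10^-7 / 1.393² = 2.388×10^5 N

P_cr ≈ 239 kN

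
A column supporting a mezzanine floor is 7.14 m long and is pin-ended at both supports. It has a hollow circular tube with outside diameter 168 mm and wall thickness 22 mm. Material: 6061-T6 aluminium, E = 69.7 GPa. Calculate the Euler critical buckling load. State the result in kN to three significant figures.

P_cr ≈ 371 kN

Inner diameter d_i = 168 − 2×22 = 124.0 mm
I = π(d_o⁴ − d_i⁴)/64 = π(168⁴ − 124.0⁴)/64 = 2.750×10^7 mm⁴
I = 2.750×10^7 mm⁴ = 2.750×10^-5 m⁴
Effective length L_e = K·L = 1 × 7.14 = 7.140 m
P_cr = π²EI / L_e² = π² × 69.7×10⁹ × 2.750×10^-5 / 7.140² = 3.710×10^5 N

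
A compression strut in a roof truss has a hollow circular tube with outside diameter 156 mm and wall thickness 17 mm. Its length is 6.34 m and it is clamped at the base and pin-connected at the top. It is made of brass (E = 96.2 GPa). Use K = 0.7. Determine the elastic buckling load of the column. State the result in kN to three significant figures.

P_cr ≈ 877 kN

Inner diameter d_i = 156 − 2×17 = 122.0 mm
I = π(d_o⁴ − d_i⁴)/64 = π(156⁴ − 122.0⁴)/64 = 1.820×10^7 mm⁴
I = 1.820×10^7 mm⁴ = 1.820×10^-5 m⁴
Effective length L_e = K·L = 0.7 × 6.34 = 4.438 m
P_cr = π²EI / L_e² = π² × 96.2×10⁹ × 1.820×10^-5 / 4.438² = 8.772×10^5 N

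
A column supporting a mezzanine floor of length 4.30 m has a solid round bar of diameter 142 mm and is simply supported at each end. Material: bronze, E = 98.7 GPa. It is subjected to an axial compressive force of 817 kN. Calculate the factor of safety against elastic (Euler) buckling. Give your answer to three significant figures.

I = πd⁴/64 = π×142⁴/64 = 1.996×10^7 mm⁴
I = 1.996×10^7 mm⁴ = 1.996×10^-5 m⁴
Effective length L_e = K·L = 1 × 4.30 = 4.300 m
P_cr = π²EI / L_e² = π² × 98.7×10⁹ × 1.996×10^-5 / 4.300² = 1.051×10^6 N
Factor of safety n = P_cr / P = 1051.5 / 817 = 1.29

n ≈ 1.29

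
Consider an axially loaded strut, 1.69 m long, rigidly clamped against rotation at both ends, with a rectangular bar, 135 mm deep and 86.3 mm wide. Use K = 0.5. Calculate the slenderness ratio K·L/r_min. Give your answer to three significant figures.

For a rectangle r_min = b/√12 = 86.3/√12 = 24.91 mm
L_e = K·L = 0.5 × 1.69 m = 0.8450 m = 845.00 mm
λ = L_e / r_min = 845.00 / 24.91 = 33.9

λ ≈ 33.9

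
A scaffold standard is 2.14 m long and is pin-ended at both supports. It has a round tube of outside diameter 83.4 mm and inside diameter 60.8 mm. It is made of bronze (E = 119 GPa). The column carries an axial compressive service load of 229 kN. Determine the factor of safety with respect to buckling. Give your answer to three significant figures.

d_o = 83.4 mm, d_i = 60.8 mm
I = π(d_o⁴ − d_i⁴)/64 = π(83.4⁴ − 60.80⁴)/64 = 1.704×10^6 mm⁴
I = 1.704×10^6 mm⁴ = 1.704×10^-6 m⁴
Effective length L_e = K·L = 1 × 2.14 = 2.140 m
P_cr = π²EI / L_e² = π² × 119×10⁹ × 1.704×10^-6 / 2.140² = 4.370×10^5 N
Factor of safety n = P_cr / P = 437.02 / 229 = 1.91

n ≈ 1.91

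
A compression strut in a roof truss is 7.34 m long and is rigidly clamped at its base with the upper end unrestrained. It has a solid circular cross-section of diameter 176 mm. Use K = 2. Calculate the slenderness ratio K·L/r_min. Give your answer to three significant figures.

I = πd⁴/64 = π×176⁴/64 = 4.710×10^7 mm⁴
A = 2.433×10^4 mm²;  r_min = √(I/A) = √(4.710×10^7/2.433×10^4) = 44.00 mm
L_e = K·L = 2 × 7.34 m = 14.68 m = 14680 mm
λ = L_e / r_min = 14680 / 44.00 = 334

λ ≈ 334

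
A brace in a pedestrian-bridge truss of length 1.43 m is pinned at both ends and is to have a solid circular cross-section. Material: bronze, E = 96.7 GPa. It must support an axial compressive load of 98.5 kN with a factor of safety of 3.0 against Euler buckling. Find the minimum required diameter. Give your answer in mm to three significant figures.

d ≈ 59.9 mm

Required P_cr = n·P = 3.0 × 98.5 = 295.5 kN
L_e = K·L = 1 × 1.43 = 1.430 m
Required I = P_cr·L_e²/(π²E) = 2.955×10^5 × 1.430² / (π² × 9.67×10^10) = 6.331×10^-7 m⁴
I_req = 6.331×10^5 mm⁴
Solid circle: I = πd⁴/64  ⇒  d = (64I/π)^(1/4) = (64×6.331×10^5/π)^(1/4) = 59.9 mm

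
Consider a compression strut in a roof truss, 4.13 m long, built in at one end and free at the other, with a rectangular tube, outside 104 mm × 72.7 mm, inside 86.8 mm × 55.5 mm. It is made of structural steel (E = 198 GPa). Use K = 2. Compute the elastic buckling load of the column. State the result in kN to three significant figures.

P_cr ≈ 60.0 kN

Weak-axis I_min = (h_o·b_o³ − h_i·b_i³)/12 with b_o = 72.7, b_i = 55.50 mm (shorter outer/inner sides).
I_min = (104×72.7³ − 86.80×55.50³)/12 = 2.094×10^6 mm⁴
I = 2.094×10^6 mm⁴ = 2.094×10^-6 m⁴
Effective length L_e = K·L = 2 × 4.13 = 8.260 m
P_cr = π²EI / L_e² = π² × 198×10⁹ × 2.094×10^-6 / 8.260² = 5.996×10^4 N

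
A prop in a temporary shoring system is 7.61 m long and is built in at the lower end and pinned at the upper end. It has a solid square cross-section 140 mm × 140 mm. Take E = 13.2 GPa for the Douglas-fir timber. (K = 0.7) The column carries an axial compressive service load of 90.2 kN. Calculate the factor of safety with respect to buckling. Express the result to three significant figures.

I = a⁴/12 = 140⁴/12 = 3.201×10^7 mm⁴
I = 3.201×10^7 mm⁴ = 3.201×10^-5 m⁴
Effective length L_e = K·L = 0.7 × 7.61 = 5.327 m
P_cr = π²EI / L_e² = π² × 13.2×10⁹ × 3.201×10^-5 / 5.327² = 1.470×10^5 N
Factor of safety n = P_cr / P = 146.97 / 90.2 = 1.63

n ≈ 1.63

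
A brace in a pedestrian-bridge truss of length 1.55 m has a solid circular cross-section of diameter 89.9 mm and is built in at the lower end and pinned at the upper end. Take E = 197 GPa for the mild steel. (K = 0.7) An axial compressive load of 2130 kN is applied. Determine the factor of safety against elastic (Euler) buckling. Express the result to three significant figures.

n ≈ 2.49

I = πd⁴/64 = π×89.9⁴/64 = 3.206×10^6 mm⁴
I = 3.206×10^6 mm⁴ = 3.206×10^-6 m⁴
Effective length L_e = K·L = 0.7 × 1.55 = 1.085 m
P_cr = π²EI / L_e² = π² × 197×10⁹ × 3.206×10^-6 / 1.085² = 5.296×10^6 N
Factor of safety n = P_cr / P = 5295.6 / 2130 = 2.49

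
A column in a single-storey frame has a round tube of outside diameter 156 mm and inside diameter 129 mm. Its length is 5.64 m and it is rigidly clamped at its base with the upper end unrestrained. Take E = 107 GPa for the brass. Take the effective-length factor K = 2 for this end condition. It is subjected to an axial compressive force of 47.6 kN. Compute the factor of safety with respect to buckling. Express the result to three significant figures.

d_o = 156 mm, d_i = 129 mm
I = π(d_o⁴ − d_i⁴)/64 = π(156⁴ − 129.0⁴)/64 = 1.548×10^7 mm⁴
I = 1.548×10^7 mm⁴ = 1.548×10^-5 m⁴
Effective length L_e = K·L = 2 × 5.64 = 11.28 m
P_cr = π²EI / L_e² = π² × 107×10⁹ × 1.548×10^-5 / 11.28² = 1.285×10^5 N
Factor of safety n = P_cr / P = 128.46 / 47.6 = 2.70

n ≈ 2.70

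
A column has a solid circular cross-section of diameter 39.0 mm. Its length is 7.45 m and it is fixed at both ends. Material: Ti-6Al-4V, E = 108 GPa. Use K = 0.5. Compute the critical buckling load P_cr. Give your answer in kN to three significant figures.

I = πd⁴/64 = π×39.0⁴/64 = 1.136×10^5 mm⁴
I = 1.136×10^5 mm⁴ = 1.136×10^-7 m⁴
Effective length L_e = K·L = 0.5 × 7.45 = 3.725 m
P_cr = π²EI / L_e² = π² × 108×10⁹ × 1.136×10^-7 / 3.725² = 8.724×10^3 N

P_cr ≈ 8.72 kN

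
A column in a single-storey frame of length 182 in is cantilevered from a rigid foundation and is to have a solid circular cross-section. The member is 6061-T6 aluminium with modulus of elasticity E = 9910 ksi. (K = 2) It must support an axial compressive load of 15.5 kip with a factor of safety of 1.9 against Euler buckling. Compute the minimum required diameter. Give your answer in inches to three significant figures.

d ≈ 5.34 in

Required P_cr = n·P = 1.9 × 15.5 = 29.45 kip
L_e = K·L = 2 × 182 = 364.0 in
Required I = P_cr·L_e²/(π²E) = 2.945×10^4 × 364.0² / (π² × 9.91×10^6) = 39.89 in⁴
Solid circle: I = πd⁴/64  ⇒  d = (64I/π)^(1/4) = (64×39.89/π)^(1/4) = 5.34 in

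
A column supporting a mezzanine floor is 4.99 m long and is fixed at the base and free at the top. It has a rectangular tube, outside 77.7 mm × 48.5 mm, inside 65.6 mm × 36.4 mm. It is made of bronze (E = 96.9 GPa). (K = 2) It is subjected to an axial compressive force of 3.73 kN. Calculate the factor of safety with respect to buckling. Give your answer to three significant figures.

n ≈ 1.22

Weak-axis I_min = (h_o·b_o³ − h_i·b_i³)/12 with b_o = 48.5, b_i = 36.40 mm (shorter outer/inner sides).
I_min = (77.7×48.5³ − 65.60×36.40³)/12 = 4.750×10^5 mm⁴
I = 4.750×10^5 mm⁴ = 4.750×10^-7 m⁴
Effective length L_e = K·L = 2 × 4.99 = 9.980 m
P_cr = π²EI / L_e² = π² × 96.9×10⁹ × 4.750×10^-7 / 9.980² = 4.561×10^3 N
Factor of safety n = P_cr / P = 4.5614 / 3.73 = 1.22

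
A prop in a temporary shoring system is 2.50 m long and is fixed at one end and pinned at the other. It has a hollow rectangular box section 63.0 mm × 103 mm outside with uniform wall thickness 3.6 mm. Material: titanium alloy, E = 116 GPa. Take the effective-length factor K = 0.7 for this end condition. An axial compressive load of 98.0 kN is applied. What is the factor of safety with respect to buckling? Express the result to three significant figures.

Inner dimensions: h_i = 103 − 2×3.6 = 95.80 mm, b_i = 63.0 − 2×3.6 = 55.80 mm
Weak-axis I_min = (h_o·b_o³ − h_i·b_i³)/12 with b_o = 63.0, b_i = 55.80 mm (shorter outer/inner sides).
I_min = (103×63.0³ − 95.80×55.80³)/12 = 7.592×10^5 mm⁴
I = 7.592×10^5 mm⁴ = 7.592×10^-7 m⁴
Effective length L_e = K·L = 0.7 × 2.50 = 1.750 m
P_cr = π²EI / L_e² = π² × 116×10⁹ × 7.592×10^-7 / 1.750² = 2.838×10^5 N
Factor of safety n = P_cr / P = 283.82 / 98.0 = 2.90

n ≈ 2.90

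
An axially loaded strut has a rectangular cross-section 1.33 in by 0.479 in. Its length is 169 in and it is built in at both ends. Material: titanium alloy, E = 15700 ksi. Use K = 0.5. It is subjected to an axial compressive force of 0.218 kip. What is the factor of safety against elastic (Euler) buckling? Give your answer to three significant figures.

Buckling occurs about the weak axis: I_min = h·b³/12 with b = 0.479 in (the shorter side).
I_min = 1.33×0.479³/12 = 1.218×10^-2 in⁴
Effective length L_e = K·L = 0.5 × 169 = 84.50 in
P_cr = π²EI / L_e² = π² × 15700×10³ × 1.218×10^-2 / 84.50² = 264.3 lb
Factor of safety n = P_cr / P = 0.26434 / 0.218 = 1.21

n ≈ 1.21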